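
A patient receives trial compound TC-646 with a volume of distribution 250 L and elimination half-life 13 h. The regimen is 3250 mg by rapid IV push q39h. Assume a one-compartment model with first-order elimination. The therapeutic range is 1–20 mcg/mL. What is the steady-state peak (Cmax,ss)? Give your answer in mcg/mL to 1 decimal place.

τ = 39 h = 3 half-lives, so f = (1/2)^3 = 0.125.
Accumulation ratio R = 1/(1 − f) = 1/0.875 = 8/7.
Single-dose peak C₀ = D/Vd = 3250/250 = 13 mcg/mL.
Steady-state peak Cmax,ss = C₀·R = 13 × 8/7 ≈ 14.857 mcg/mL.
Peak 14.9 mcg/mL vs MTC 20 mcg/mL: below toxic threshold.

14.9 mcg/mL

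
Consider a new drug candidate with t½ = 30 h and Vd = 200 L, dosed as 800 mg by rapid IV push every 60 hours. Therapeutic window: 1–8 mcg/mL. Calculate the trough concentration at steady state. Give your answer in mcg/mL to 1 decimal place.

1.3 mcg/mL

The dosing interval is 2 half-lives, so f = 2^(−2) = 0.25.
At steady state, R = 1/(1 − 0.25) = 4/3.
Single-dose peak C₀ = D/Vd = 800/200 = 4 mcg/mL.
Steady-state peak Cmax,ss = C₀·R = 4 × 4/3 ≈ 5.333 mcg/mL.
Steady-state trough Cmin,ss = Cmax,ss·f ≈ 5.333 × 0.25 ≈ 1.333 mcg/mL.
Trough 1.3 mcg/mL vs MEC 1 mcg/mL: adequate.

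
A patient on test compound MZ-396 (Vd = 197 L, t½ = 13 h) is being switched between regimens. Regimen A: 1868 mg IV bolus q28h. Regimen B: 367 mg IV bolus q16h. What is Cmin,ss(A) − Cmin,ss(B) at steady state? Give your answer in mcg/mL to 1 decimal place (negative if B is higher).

1.4 mcg/mL

Regimen A: f = (1/2)^(28/13) ≈ 0.2247; Cmin,ss = (1868/197)·f/(1−f) ≈ 2.748 mcg/mL.
Regimen B: f = (1/2)^(16/13) ≈ 0.4261; Cmin,ss = (367/197)·f/(1−f) ≈ 1.383 mcg/mL.
Difference ≈ 2.748 − 1.383 ≈ 1.365 mcg/mL.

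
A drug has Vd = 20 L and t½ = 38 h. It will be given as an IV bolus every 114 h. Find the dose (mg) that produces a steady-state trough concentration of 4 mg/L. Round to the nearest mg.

τ/t½ = 114/38 ≈ 3, so f = (1/2)^(114/38) ≈ 0.125000.
Cmin,ss = (D/Vd)·f/(1−f), so D = Cmin,ss·Vd·(1−f)/f.
D = 4 × 20 × (1−f)/f ≈ 4 × 20 × 7.00000 ≈ 560.00 mg.

560 mg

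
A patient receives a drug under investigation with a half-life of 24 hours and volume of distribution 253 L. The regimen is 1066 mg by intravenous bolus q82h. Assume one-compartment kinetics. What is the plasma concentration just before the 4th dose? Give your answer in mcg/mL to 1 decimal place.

0.4 mcg/mL

f = (1/2)^(τ/t½) = (1/2)^(82/24) ≈ 0.0936.
C₀ = D/Vd = 1066/253 ≈ 4.213 mcg/mL.
Before the 4th dose, 3 doses have been given. Superposition: Cmin = C₀·(f + f² + … + f^3).
≈ 4.213 × (0.0936 + 0.0088 + 0.0008) ≈ 4.213 × 0.1032 ≈ 0.435 mcg/mL.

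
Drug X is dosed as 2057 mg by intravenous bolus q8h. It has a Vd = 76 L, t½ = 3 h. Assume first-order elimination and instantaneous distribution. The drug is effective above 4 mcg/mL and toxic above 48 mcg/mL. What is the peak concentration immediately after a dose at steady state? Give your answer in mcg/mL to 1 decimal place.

32.1 mcg/mL

τ/t½ = 8/3 ≈ 2.6667, so fraction remaining f = (1/2)^(8/3) ≈ 0.1575.
At steady state, accumulation factor R = 1/(1 − e^(−kτ)) ≈ 1.1869.
Each bolus raises the concentration by D/Vd = 2057/76 ≈ 27.066 mcg/mL.
Cmax,ss = C₀/(1 − f) ≈ 27.066/0.8425 ≈ 32.126 mcg/mL.
Peak 32.1 mcg/mL vs MTC 48 mcg/mL: below toxic threshold.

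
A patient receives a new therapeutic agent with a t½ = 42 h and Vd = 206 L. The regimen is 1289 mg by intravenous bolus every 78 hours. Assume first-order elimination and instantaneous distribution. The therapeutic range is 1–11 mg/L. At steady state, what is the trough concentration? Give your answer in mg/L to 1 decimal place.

2.4 mg/L

k = ln2/t½ = ln2/42 ≈ 0.016504 h⁻¹; fraction remaining f = e^(−kτ) = e^(−0.016504×78) ≈ 0.2760.
At steady state, accumulation factor R = 1/(1 − e^(−kτ)) ≈ 1.3812.
Single-dose peak C₀ = D/Vd = 1289/206 ≈ 6.257 mg/L.
Cmax,ss = C₀/(1 − f) ≈ 6.257/0.7240 ≈ 8.642 mg/L.
Steady-state trough Cmin,ss = Cmax,ss·f ≈ 8.642 × 0.2760 ≈ 2.385 mg/L.
Trough 2.4 mg/L vs MEC 1 mg/L: adequate.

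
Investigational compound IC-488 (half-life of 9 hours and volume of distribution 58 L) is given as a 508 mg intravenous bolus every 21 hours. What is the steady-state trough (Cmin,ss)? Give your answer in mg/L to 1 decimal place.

k = ln2/t½ = ln2/9 ≈ 0.077016 h⁻¹; fraction remaining f = e^(−kτ) = e^(−0.077016×21) ≈ 0.1984.
Each bolus raises the concentration by D/Vd = 508/58 ≈ 8.759 mg/L.
Steady-state trough Cmin,ss = C₀·f/(1−f) ≈ 8.759 × 0.1984/0.8016 ≈ 2.168 mg/L.

2.2 mg/L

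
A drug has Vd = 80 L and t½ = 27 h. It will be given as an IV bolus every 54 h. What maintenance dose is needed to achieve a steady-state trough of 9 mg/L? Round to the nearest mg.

τ/t½ = 54/27 ≈ 2, so f = (1/2)^(54/27) ≈ 0.250000.
Cmin,ss = (D/Vd)·f/(1−f), so D = Cmin,ss·Vd·(1−f)/f.
D = 9 × 80 × (1−f)/f ≈ 9 × 80 × 3.00000 ≈ 2160.00 mg.

2160 mg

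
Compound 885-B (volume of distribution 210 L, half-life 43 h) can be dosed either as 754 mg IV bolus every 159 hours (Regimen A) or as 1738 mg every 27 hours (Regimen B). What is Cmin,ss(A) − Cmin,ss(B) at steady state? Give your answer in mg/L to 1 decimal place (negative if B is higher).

-14.9 mg/L

Regimen A: f = (1/2)^(159/43) ≈ 0.0771; Cmin,ss = (754/210)·f/(1−f) ≈ 0.300 mg/L.
Regimen B: f = (1/2)^(27/43) ≈ 0.6471; Cmin,ss = (1738/210)·f/(1−f) ≈ 15.176 mg/L.
Difference ≈ 0.300 − 15.176 ≈ -14.876 mg/L.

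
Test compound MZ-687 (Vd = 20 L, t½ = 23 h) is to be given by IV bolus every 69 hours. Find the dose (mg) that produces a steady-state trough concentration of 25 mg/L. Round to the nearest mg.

τ/t½ = 69/23 ≈ 3, so f = (1/2)^(69/23) ≈ 0.125000.
Cmin,ss = (D/Vd)·f/(1−f), so D = Cmin,ss·Vd·(1−f)/f.
D = 25 × 20 × (1−f)/f ≈ 25 × 20 × 7.00000 ≈ 3500.00 mg.

3500 mg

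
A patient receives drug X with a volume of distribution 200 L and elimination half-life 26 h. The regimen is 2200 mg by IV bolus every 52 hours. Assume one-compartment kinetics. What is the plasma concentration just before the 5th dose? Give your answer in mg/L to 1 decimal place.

f = (1/2)^(τ/t½) = (1/2)^(52/26) ≈ 0.2500.
C₀ = D/Vd = 2200/200 ≈ 11.000 mg/L.
Before the 5th dose, 4 doses have been given. Superposition: Cmin = C₀·(f + f² + … + f^4).
≈ 11.000 × (0.2500 + 0.0625 + 0.0156 + 0.0039) ≈ 11.000 × 0.3320 ≈ 3.652 mg/L.

3.7 mg/L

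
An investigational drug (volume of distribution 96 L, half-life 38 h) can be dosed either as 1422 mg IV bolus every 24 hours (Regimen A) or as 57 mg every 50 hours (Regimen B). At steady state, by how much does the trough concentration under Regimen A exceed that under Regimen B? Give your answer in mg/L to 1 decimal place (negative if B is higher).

26.6 mg/L

Regimen A: f = (1/2)^(24/38) ≈ 0.6455; Cmin,ss = (1422/96)·f/(1−f) ≈ 26.972 mg/L.
Regimen B: f = (1/2)^(50/38) ≈ 0.4017; Cmin,ss = (57/96)·f/(1−f) ≈ 0.399 mg/L.
Difference ≈ 26.972 − 0.399 ≈ 26.573 mg/L.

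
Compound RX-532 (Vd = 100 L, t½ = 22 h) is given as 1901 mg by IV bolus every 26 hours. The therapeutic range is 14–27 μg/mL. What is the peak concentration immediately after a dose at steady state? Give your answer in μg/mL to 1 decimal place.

34.0 μg/mL

τ/t½ = 26/22 ≈ 1.1818, so fraction remaining f = (1/2)^(26/22) ≈ 0.4408.
Accumulation ratio R = 1/(1 − f) ≈ 1/0.5592 ≈ 1.7883.
Single-dose peak C₀ = D/Vd = 1901/100 ≈ 19.010 μg/mL.
Steady-state peak Cmax,ss = C₀·R ≈ 19.010 × 1.7883 ≈ 33.996 μg/mL.
Peak 34.0 μg/mL vs MTC 27 μg/mL: exceeds toxic threshold.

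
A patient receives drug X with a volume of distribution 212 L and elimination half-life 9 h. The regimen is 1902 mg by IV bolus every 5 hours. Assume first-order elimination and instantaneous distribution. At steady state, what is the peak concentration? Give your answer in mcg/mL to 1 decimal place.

τ/t½ = 5/9 ≈ 0.55556, so fraction remaining f = (1/2)^(5/9) ≈ 0.6804.
At steady state, accumulation factor R = 1/(1 − e^(−kτ)) ≈ 3.1289.
Single-dose peak C₀ = D/Vd = 1902/212 ≈ 8.972 mcg/mL.
Steady-state peak Cmax,ss = C₀·R ≈ 8.972 × 3.1289 ≈ 28.072 mcg/mL.

28.1 mcg/mL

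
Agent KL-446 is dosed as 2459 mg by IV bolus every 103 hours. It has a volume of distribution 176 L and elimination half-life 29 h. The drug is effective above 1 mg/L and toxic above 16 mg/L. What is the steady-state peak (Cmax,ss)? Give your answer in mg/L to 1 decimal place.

15.3 mg/L

k = ln2/t½ = ln2/29 ≈ 0.023902 h⁻¹; fraction remaining f = e^(−kτ) = e^(−0.023902×103) ≈ 0.0853.
At steady state, accumulation factor R = 1/(1 − e^(−kτ)) ≈ 1.0933.
Each bolus raises the concentration by D/Vd = 2459/176 ≈ 13.972 mg/L.
Steady-state peak Cmax,ss = C₀·R ≈ 13.972 × 1.0933 ≈ 15.276 mg/L.
Peak 15.3 mg/L vs MTC 16 mg/L: below toxic threshold.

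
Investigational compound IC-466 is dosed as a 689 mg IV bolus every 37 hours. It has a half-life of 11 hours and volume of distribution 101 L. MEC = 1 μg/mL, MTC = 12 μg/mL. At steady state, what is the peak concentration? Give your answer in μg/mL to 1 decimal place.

k = ln2/t½ = ln2/11 ≈ 0.063013 h⁻¹; fraction remaining f = e^(−kτ) = e^(−0.063013×37) ≈ 0.0972.
At steady state, accumulation factor R = 1/(1 − e^(−kτ)) ≈ 1.1077.
Single-dose peak C₀ = D/Vd = 689/101 ≈ 6.822 μg/mL.
Steady-state peak Cmax,ss = C₀·R ≈ 6.822 × 1.1077 ≈ 7.557 μg/mL.
Peak 7.6 μg/mL vs MTC 12 μg/mL: below toxic threshold.

7.6 μg/mL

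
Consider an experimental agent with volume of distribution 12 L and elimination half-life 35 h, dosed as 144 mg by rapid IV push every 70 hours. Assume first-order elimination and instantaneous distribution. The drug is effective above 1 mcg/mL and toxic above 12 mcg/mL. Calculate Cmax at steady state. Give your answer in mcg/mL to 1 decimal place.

16.0 mcg/mL

τ = 70 h = 2 half-lives, so f = (1/2)^2 = 0.25.
Accumulation ratio R = 1/(1 − f) = 1/0.75 = 4/3.
Single-dose peak C₀ = D/Vd = 144/12 = 12 mcg/mL.
Steady-state peak Cmax,ss = C₀·R = 12 × 4/3 ≈ 16.000 mcg/mL.
Peak 16.0 mcg/mL vs MTC 12 mcg/mL: exceeds toxic threshold.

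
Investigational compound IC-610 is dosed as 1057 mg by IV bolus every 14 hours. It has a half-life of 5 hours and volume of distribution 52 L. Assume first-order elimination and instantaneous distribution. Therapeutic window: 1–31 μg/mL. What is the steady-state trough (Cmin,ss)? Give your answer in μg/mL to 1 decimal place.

3.4 μg/mL

Over one 14-h interval, 14/5 ≈ 2.8 half-lives elapse, leaving f ≈ 0.1436 of each dose.
Accumulation ratio R = 1/(1 − f) ≈ 1/0.8564 ≈ 1.1677.
Each bolus raises the concentration by D/Vd = 1057/52 ≈ 20.327 μg/mL.
Steady-state peak Cmax,ss = C₀·R ≈ 20.327 × 1.1677 ≈ 23.736 μg/mL.
One interval later, Cmin,ss = Cmax,ss·e^(−kτ) ≈ 23.736 × 0.1436 ≈ 3.408 μg/mL.
Trough 3.4 μg/mL vs MEC 1 μg/mL: adequate.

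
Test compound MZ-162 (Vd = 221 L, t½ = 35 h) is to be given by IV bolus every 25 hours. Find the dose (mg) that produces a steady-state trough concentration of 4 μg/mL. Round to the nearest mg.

566 mg

τ/t½ = 25/35 ≈ 0.71429, so f = (1/2)^(25/35) ≈ 0.609507.
Cmin,ss = (D/Vd)·f/(1−f), so D = Cmin,ss·Vd·(1−f)/f.
D = 4 × 221 × (1−f)/f ≈ 4 × 221 × 0.64067 ≈ 566.35 mg.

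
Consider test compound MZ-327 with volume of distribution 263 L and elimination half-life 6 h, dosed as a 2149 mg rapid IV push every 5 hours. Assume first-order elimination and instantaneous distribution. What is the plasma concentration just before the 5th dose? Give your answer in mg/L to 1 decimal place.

9.4 mg/L

f = (1/2)^(τ/t½) = (1/2)^(5/6) ≈ 0.5612.
C₀ = D/Vd = 2149/263 ≈ 8.171 mg/L.
Before the 5th dose, 4 doses have been given. Superposition: Cmin = C₀·(f + f² + … + f^4).
≈ 8.171 × (0.5612 + 0.3149 + 0.1767 + 0.0992) ≈ 8.171 × 1.1520 ≈ 9.413 mg/L.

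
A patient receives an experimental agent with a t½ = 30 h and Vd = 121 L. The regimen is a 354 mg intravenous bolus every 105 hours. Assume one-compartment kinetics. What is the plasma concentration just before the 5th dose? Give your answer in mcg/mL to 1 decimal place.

0.3 mcg/mL

f = (1/2)^(τ/t½) = (1/2)^(105/30) ≈ 0.0884.
C₀ = D/Vd = 354/121 ≈ 2.926 mcg/mL.
Before the 5th dose, 4 doses have been given. Superposition: Cmin = C₀·(f + f² + … + f^4).
≈ 2.926 × (0.0884 + 0.0078 + 0.0007 + 0.0001) ≈ 2.926 × 0.0970 ≈ 0.284 mcg/mL.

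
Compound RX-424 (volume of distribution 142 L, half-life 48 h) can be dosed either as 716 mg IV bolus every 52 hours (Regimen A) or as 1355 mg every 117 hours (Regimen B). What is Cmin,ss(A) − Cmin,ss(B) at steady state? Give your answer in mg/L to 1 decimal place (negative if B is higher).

2.3 mg/L

Regimen A: f = (1/2)^(52/48) ≈ 0.4719; Cmin,ss = (716/142)·f/(1−f) ≈ 4.506 mg/L.
Regimen B: f = (1/2)^(117/48) ≈ 0.1846; Cmin,ss = (1355/142)·f/(1−f) ≈ 2.160 mg/L.
Difference ≈ 4.506 − 2.160 ≈ 2.346 mg/L.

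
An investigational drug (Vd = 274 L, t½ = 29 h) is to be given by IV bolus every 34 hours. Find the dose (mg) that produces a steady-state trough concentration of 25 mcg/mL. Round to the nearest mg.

8589 mg

τ/t½ = 34/29 ≈ 1.1724, so f = (1/2)^(34/29) ≈ 0.443678.
Cmin,ss = (D/Vd)·f/(1−f), so D = Cmin,ss·Vd·(1−f)/f.
D = 25 × 274 × (1−f)/f ≈ 25 × 274 × 1.25389 ≈ 8589.15 mg.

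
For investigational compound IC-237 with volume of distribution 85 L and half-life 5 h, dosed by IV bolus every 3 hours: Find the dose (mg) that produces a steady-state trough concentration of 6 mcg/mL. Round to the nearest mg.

263 mg

τ/t½ = 3/5 ≈ 0.6, so f = (1/2)^(3/5) ≈ 0.659754.
Cmin,ss = (D/Vd)·f/(1−f), so D = Cmin,ss·Vd·(1−f)/f.
D = 6 × 85 × (1−f)/f ≈ 6 × 85 × 0.51572 ≈ 263.02 mg.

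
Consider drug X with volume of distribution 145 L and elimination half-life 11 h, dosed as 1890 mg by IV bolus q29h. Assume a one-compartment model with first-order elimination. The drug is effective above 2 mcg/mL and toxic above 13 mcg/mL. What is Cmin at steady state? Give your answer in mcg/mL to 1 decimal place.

2.5 mcg/mL

τ/t½ = 29/11 ≈ 2.6364, so fraction remaining f = (1/2)^(29/11) ≈ 0.1608.
Single-dose peak C₀ = D/Vd = 1890/145 ≈ 13.034 mcg/mL.
Steady-state trough Cmin,ss = C₀·f/(1−f) ≈ 13.034 × 0.1608/0.8392 ≈ 2.497 mcg/mL.
Trough 2.5 mcg/mL vs MEC 2 mcg/mL: adequate.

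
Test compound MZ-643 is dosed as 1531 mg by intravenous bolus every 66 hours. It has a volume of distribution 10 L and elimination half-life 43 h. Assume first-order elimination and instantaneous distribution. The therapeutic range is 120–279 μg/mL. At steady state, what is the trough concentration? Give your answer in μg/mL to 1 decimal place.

80.7 μg/mL

Over one 66-h interval, 66/43 ≈ 1.5349 half-lives elapse, leaving f ≈ 0.3451 of each dose.
At steady state, accumulation factor R = 1/(1 − e^(−kτ)) ≈ 1.5270.
Single-dose peak C₀ = D/Vd = 1531/10 ≈ 153.100 μg/mL.
Steady-state peak Cmax,ss = C₀·R ≈ 153.100 × 1.5270 ≈ 233.784 μg/mL.
Steady-state trough Cmin,ss = Cmax,ss·f ≈ 233.784 × 0.3451 ≈ 80.679 μg/mL.
Trough 80.7 μg/mL vs MEC 120 μg/mL: subtherapeutic.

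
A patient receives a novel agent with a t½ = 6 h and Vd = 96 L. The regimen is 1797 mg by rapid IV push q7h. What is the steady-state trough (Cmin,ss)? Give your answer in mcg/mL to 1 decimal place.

15.0 mcg/mL

Over one 7-h interval, 7/6 ≈ 1.1667 half-lives elapse, leaving f ≈ 0.4454 of each dose.
Single-dose peak C₀ = D/Vd = 1797/96 ≈ 18.719 mcg/mL.
Steady-state trough Cmin,ss = C₀·f/(1−f) ≈ 18.719 × 0.4454/0.5546 ≈ 15.033 mcg/mL.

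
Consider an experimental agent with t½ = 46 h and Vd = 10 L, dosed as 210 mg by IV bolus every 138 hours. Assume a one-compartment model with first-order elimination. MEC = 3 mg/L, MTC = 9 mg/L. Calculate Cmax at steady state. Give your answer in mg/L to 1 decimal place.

24.0 mg/L

τ = 138 h = 3 half-lives, so f = (1/2)^3 = 0.125.
Accumulation ratio R = 1/(1 − f) = 1/0.875 = 8/7.
Single-dose peak C₀ = D/Vd = 210/10 = 21 mg/L.
Steady-state peak Cmax,ss = C₀·R = 21 × 8/7 ≈ 24.000 mg/L.
Peak 24.0 mg/L vs MTC 9 mg/L: exceeds toxic threshold.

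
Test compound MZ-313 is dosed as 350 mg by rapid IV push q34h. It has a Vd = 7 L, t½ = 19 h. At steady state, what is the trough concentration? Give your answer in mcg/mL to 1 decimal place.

Over one 34-h interval, 34/19 ≈ 1.7895 half-lives elapse, leaving f ≈ 0.2893 of each dose.
At steady state, accumulation factor R = 1/(1 − e^(−kτ)) ≈ 1.4071.
Each bolus raises the concentration by D/Vd = 350/7 ≈ 50.000 mcg/mL.
Cmax,ss = C₀/(1 − f) ≈ 50.000/0.7107 ≈ 70.353 mcg/mL.
Steady-state trough Cmin,ss = Cmax,ss·f ≈ 70.353 × 0.2893 ≈ 20.353 mcg/mL.

20.4 mcg/mL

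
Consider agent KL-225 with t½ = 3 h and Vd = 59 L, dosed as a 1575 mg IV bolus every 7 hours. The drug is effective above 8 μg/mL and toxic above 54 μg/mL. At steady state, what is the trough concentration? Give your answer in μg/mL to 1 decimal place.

k = ln2/t½ = ln2/3 ≈ 0.231049 h⁻¹; fraction remaining f = e^(−kτ) = e^(−0.231049×7) ≈ 0.1984.
Each bolus raises the concentration by D/Vd = 1575/59 ≈ 26.695 μg/mL.
Steady-state trough Cmin,ss = C₀·f/(1−f) ≈ 26.695 × 0.1984/0.8016 ≈ 6.607 μg/mL.
Trough 6.6 μg/mL vs MEC 8 μg/mL: subtherapeutic.

6.6 μg/mL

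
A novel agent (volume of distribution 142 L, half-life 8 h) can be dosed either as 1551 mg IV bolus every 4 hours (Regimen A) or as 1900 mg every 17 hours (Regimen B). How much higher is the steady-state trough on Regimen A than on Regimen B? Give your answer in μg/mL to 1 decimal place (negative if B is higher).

22.4 μg/mL

Regimen A: f = (1/2)^(4/8) ≈ 0.7071; Cmin,ss = (1551/142)·f/(1−f) ≈ 26.368 μg/mL.
Regimen B: f = (1/2)^(17/8) ≈ 0.2293; Cmin,ss = (1900/142)·f/(1−f) ≈ 3.981 μg/mL.
Difference ≈ 26.368 − 3.981 ≈ 22.387 μg/mL.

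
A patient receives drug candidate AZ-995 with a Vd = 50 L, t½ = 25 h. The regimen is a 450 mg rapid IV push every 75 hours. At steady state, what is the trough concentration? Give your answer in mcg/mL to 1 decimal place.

τ = 75 h = 3 half-lives, so f = (1/2)^3 = 0.125.
Accumulation ratio R = 1/(1 − f) = 1/0.875 = 8/7.
Single-dose peak C₀ = D/Vd = 450/50 = 9 mcg/mL.
Steady-state peak Cmax,ss = C₀·R = 9 × 8/7 ≈ 10.286 mcg/mL.
Steady-state trough Cmin,ss = Cmax,ss·f ≈ 10.286 × 0.125 ≈ 1.286 mcg/mL.

1.3 mcg/mL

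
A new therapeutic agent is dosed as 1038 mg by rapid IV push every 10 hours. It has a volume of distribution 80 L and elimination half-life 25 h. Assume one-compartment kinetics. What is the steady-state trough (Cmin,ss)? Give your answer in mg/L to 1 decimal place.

Over one 10-h interval, 10/25 ≈ 0.4 half-lives elapse, leaving f ≈ 0.7579 of each dose.
Single-dose peak C₀ = D/Vd = 1038/80 ≈ 12.975 mg/L.
Steady-state trough Cmin,ss = C₀·f/(1−f) ≈ 12.975 × 0.7579/0.2421 ≈ 40.619 mg/L.

40.6 mg/L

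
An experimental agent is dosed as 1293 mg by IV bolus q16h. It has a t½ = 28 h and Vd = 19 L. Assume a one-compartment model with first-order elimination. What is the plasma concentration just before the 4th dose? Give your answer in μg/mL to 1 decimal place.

f = (1/2)^(τ/t½) = (1/2)^(16/28) ≈ 0.6730.
C₀ = D/Vd = 1293/19 ≈ 68.053 μg/mL.
Before the 4th dose, 3 doses have been given. Superposition: Cmin = C₀·(f + f² + … + f^3).
≈ 68.053 × (0.6730 + 0.4529 + 0.3048) ≈ 68.053 × 1.4307 ≈ 97.363 μg/mL.

97.4 μg/mL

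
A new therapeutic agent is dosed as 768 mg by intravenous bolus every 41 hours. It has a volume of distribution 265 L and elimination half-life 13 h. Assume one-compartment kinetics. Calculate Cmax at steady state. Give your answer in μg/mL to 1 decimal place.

τ/t½ = 41/13 ≈ 3.1538, so fraction remaining f = (1/2)^(41/13) ≈ 0.1124.
Accumulation ratio R = 1/(1 − f) ≈ 1/0.8876 ≈ 1.1266.
Each bolus raises the concentration by D/Vd = 768/265 ≈ 2.898 μg/mL.
Steady-state peak Cmax,ss = C₀·R ≈ 2.898 × 1.1266 ≈ 3.265 μg/mL.

3.3 μg/mL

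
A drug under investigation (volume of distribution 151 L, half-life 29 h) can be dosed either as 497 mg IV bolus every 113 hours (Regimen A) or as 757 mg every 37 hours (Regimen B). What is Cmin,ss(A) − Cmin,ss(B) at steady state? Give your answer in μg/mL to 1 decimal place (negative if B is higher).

-3.3 μg/mL

Regimen A: f = (1/2)^(113/29) ≈ 0.0671; Cmin,ss = (497/151)·f/(1−f) ≈ 0.237 μg/mL.
Regimen B: f = (1/2)^(37/29) ≈ 0.4130; Cmin,ss = (757/151)·f/(1−f) ≈ 3.527 μg/mL.
Difference ≈ 0.237 − 3.527 ≈ -3.290 μg/mL.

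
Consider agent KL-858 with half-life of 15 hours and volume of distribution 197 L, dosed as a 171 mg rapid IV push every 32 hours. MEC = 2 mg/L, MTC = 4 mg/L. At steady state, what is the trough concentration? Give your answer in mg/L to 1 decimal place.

Over one 32-h interval, 32/15 ≈ 2.1333 half-lives elapse, leaving f ≈ 0.2279 of each dose.
At steady state, accumulation factor R = 1/(1 − e^(−kτ)) ≈ 1.2952.
Each bolus raises the concentration by D/Vd = 171/197 ≈ 0.868 mg/L.
Steady-state peak Cmax,ss = C₀·R ≈ 0.868 × 1.2952 ≈ 1.124 mg/L.
One interval later, Cmin,ss = Cmax,ss·e^(−kτ) ≈ 1.124 × 0.2279 ≈ 0.256 mg/L.
Trough 0.3 mg/L vs MEC 2 mg/L: subtherapeutic.

0.3 mg/L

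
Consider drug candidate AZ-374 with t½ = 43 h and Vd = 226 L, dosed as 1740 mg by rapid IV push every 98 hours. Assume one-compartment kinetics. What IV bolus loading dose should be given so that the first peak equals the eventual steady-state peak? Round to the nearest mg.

f = (1/2)^(98/43) ≈ 0.206031; accumulation ratio R = 1/(1−f) ≈ 1.25950.
Loading dose to hit Cmax,ss on first dose: D_load = D_maint·R ≈ 1740 × 1.25950 ≈ 2191.53 mg.

2192 mg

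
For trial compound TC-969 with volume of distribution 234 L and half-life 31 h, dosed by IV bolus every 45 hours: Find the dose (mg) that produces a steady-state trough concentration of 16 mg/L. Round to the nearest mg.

6496 mg

τ/t½ = 45/31 ≈ 1.4516, so f = (1/2)^(45/31) ≈ 0.365612.
Cmin,ss = (D/Vd)·f/(1−f), so D = Cmin,ss·Vd·(1−f)/f.
D = 16 × 234 × (1−f)/f ≈ 16 × 234 × 1.73514 ≈ 6496.36 mg.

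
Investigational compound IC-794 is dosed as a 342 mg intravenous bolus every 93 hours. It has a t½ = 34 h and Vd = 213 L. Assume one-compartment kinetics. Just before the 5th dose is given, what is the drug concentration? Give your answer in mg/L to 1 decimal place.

0.3 mg/L

f = (1/2)^(τ/t½) = (1/2)^(93/34) ≈ 0.1502.
C₀ = D/Vd = 342/213 ≈ 1.606 mg/L.
Before the 5th dose, 4 doses have been given. Superposition: Cmin = C₀·(f + f² + … + f^4).
≈ 1.606 × (0.1502 + 0.0226 + 0.0034 + 0.0005) ≈ 1.606 × 0.1767 ≈ 0.284 mg/L.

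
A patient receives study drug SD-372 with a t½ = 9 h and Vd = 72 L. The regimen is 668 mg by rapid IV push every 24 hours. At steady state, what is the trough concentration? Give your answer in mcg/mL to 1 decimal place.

1.7 mcg/mL

k = ln2/t½ = ln2/9 ≈ 0.077016 h⁻¹; fraction remaining f = e^(−kτ) = e^(−0.077016×24) ≈ 0.1575.
Each bolus raises the concentration by D/Vd = 668/72 ≈ 9.278 mcg/mL.
Steady-state trough Cmin,ss = C₀·f/(1−f) ≈ 9.278 × 0.1575/0.8425 ≈ 1.734 mcg/mL.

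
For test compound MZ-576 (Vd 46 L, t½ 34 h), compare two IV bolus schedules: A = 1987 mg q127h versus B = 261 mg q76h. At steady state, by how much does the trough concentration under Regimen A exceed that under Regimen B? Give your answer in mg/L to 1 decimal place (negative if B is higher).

Regimen A: f = (1/2)^(127/34) ≈ 0.0751; Cmin,ss = (1987/46)·f/(1−f) ≈ 3.507 mg/L.
Regimen B: f = (1/2)^(76/34) ≈ 0.2124; Cmin,ss = (261/46)·f/(1−f) ≈ 1.530 mg/L.
Difference ≈ 3.507 − 1.530 ≈ 1.977 mg/L.

2.0 mg/L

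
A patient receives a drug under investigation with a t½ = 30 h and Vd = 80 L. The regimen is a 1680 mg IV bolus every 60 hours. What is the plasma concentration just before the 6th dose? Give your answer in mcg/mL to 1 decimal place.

f = (1/2)^(τ/t½) = (1/2)^(60/30) ≈ 0.2500.
C₀ = D/Vd = 1680/80 ≈ 21.000 mcg/mL.
Before the 6th dose, 5 doses have been given. Superposition: Cmin = C₀·(f + f² + … + f^5).
≈ 21.000 × (0.2500 + 0.0625 + 0.0156 + 0.0039 + 0.0010) ≈ 21.000 × 0.3330 ≈ 6.993 mcg/mL.

7.0 mcg/mL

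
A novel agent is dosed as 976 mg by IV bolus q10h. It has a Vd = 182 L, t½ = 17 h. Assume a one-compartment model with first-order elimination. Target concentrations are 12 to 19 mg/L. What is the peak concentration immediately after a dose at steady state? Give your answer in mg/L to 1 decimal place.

k = ln2/t½ = ln2/17 ≈ 0.040773 h⁻¹; fraction remaining f = e^(−kτ) = e^(−0.040773×10) ≈ 0.6652.
Accumulation ratio R = 1/(1 − f) ≈ 1/0.3348 ≈ 2.9869.
Each bolus raises the concentration by D/Vd = 976/182 ≈ 5.363 mg/L.
Steady-state peak Cmax,ss = C₀·R ≈ 5.363 × 2.9869 ≈ 16.019 mg/L.
Peak 16.0 mg/L vs MTC 19 mg/L: below toxic threshold.

16.0 mg/L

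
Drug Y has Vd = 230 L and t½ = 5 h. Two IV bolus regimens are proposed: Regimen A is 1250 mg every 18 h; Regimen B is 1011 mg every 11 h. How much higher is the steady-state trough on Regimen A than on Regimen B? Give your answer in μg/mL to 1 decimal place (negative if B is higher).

-0.7 μg/mL

Regimen A: f = (1/2)^(18/5) ≈ 0.0825; Cmin,ss = (1250/230)·f/(1−f) ≈ 0.489 μg/mL.
Regimen B: f = (1/2)^(11/5) ≈ 0.2176; Cmin,ss = (1011/230)·f/(1−f) ≈ 1.223 μg/mL.
Difference ≈ 0.489 − 1.223 ≈ -0.734 μg/mL.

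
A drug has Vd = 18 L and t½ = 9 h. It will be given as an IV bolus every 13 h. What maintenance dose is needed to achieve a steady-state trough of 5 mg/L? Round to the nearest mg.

τ/t½ = 13/9 ≈ 1.4444, so f = (1/2)^(13/9) ≈ 0.367434.
Cmin,ss = (D/Vd)·f/(1−f), so D = Cmin,ss·Vd·(1−f)/f.
D = 5 × 18 × (1−f)/f ≈ 5 × 18 × 1.72158 ≈ 154.94 mg.

155 mg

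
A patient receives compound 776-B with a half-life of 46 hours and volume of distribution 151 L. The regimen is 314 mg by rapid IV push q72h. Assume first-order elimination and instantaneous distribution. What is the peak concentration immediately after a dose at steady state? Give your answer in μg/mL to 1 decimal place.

τ/t½ = 72/46 ≈ 1.5652, so fraction remaining f = (1/2)^(72/46) ≈ 0.3379.
Accumulation ratio R = 1/(1 − f) ≈ 1/0.6621 ≈ 1.5103.
Each bolus raises the concentration by D/Vd = 314/151 ≈ 2.079 μg/mL.
Steady-state peak Cmax,ss = C₀·R ≈ 2.079 × 1.5103 ≈ 3.140 μg/mL.

3.1 μg/mL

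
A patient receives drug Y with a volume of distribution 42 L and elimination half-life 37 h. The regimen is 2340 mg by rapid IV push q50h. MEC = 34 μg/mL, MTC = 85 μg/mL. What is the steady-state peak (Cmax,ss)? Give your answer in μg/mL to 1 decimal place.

Over one 50-h interval, 50/37 ≈ 1.3514 half-lives elapse, leaving f ≈ 0.3919 of each dose.
Accumulation ratio R = 1/(1 − f) ≈ 1/0.6081 ≈ 1.6445.
Each bolus raises the concentration by D/Vd = 2340/42 ≈ 55.714 μg/mL.
Cmax,ss = C₀/(1 − f) ≈ 55.714/0.6081 ≈ 91.620 μg/mL.
Peak 91.6 μg/mL vs MTC 85 μg/mL: exceeds toxic threshold.

91.6 μg/mL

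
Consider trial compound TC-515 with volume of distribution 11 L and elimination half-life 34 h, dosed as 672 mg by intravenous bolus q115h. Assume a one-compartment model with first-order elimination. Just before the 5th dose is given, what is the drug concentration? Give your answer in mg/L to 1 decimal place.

6.5 mg/L

f = (1/2)^(τ/t½) = (1/2)^(115/34) ≈ 0.0959.
C₀ = D/Vd = 672/11 ≈ 61.091 mg/L.
Before the 5th dose, 4 doses have been given. Superposition: Cmin = C₀·(f + f² + … + f^4).
≈ 61.091 × (0.0959 + 0.0092 + 0.0009 + 0.0001) ≈ 61.091 × 0.1061 ≈ 6.482 mg/L.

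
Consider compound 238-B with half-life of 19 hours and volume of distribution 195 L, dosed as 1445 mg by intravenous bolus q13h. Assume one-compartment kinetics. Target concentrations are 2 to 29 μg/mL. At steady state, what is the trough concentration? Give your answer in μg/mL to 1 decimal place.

τ/t½ = 13/19 ≈ 0.68421, so fraction remaining f = (1/2)^(13/19) ≈ 0.6223.
At steady state, accumulation factor R = 1/(1 − e^(−kτ)) ≈ 2.6476.
Each bolus raises the concentration by D/Vd = 1445/195 ≈ 7.410 μg/mL.
Cmax,ss = C₀/(1 − f) ≈ 7.410/0.3777 ≈ 19.619 μg/mL.
One interval later, Cmin,ss = Cmax,ss·e^(−kτ) ≈ 19.619 × 0.6223 ≈ 12.209 μg/mL.
Trough 12.2 μg/mL vs MEC 2 μg/mL: adequate.

12.2 μg/mL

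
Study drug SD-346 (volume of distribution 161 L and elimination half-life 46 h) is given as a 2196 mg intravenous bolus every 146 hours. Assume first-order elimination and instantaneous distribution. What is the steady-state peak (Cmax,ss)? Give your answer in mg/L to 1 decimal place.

15.3 mg/L

k = ln2/t½ = ln2/46 ≈ 0.015068 h⁻¹; fraction remaining f = e^(−kτ) = e^(−0.015068×146) ≈ 0.1108.
At steady state, accumulation factor R = 1/(1 − e^(−kτ)) ≈ 1.1246.
Single-dose peak C₀ = D/Vd = 2196/161 ≈ 13.640 mg/L.
Steady-state peak Cmax,ss = C₀·R ≈ 13.640 × 1.1246 ≈ 15.340 mg/L.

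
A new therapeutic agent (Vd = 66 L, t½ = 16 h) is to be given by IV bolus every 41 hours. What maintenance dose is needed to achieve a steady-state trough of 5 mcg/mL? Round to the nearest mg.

τ/t½ = 41/16 ≈ 2.5625, so f = (1/2)^(41/16) ≈ 0.169282.
Cmin,ss = (D/Vd)·f/(1−f), so D = Cmin,ss·Vd·(1−f)/f.
D = 5 × 66 × (1−f)/f ≈ 5 × 66 × 4.90730 ≈ 1619.41 mg.

1619 mg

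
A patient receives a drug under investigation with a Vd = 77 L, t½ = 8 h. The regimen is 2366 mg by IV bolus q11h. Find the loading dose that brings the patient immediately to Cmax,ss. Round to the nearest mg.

f = (1/2)^(11/8) ≈ 0.385553; accumulation ratio R = 1/(1−f) ≈ 1.62748.
Loading dose to hit Cmax,ss on first dose: D_load = D_maint·R ≈ 2366 × 1.62748 ≈ 3850.62 mg.

3851 mg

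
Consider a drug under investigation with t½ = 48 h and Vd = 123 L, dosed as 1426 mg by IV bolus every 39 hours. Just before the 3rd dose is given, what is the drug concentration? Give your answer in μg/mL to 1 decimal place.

f = (1/2)^(τ/t½) = (1/2)^(39/48) ≈ 0.5694.
C₀ = D/Vd = 1426/123 ≈ 11.593 μg/mL.
Before the 3rd dose, 2 doses have been given. Superposition: Cmin = C₀·(f + f²).
≈ 11.593 × (0.5694 + 0.3242) ≈ 11.593 × 0.8936 ≈ 10.360 μg/mL.

10.4 μg/mL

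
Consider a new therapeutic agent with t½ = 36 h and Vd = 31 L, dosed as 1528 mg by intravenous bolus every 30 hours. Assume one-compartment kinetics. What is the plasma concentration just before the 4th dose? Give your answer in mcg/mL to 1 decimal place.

f = (1/2)^(τ/t½) = (1/2)^(30/36) ≈ 0.5612.
C₀ = D/Vd = 1528/31 ≈ 49.290 mcg/mL.
Before the 4th dose, 3 doses have been given. Superposition: Cmin = C₀·(f + f² + … + f^3).
≈ 49.290 × (0.5612 + 0.3149 + 0.1767) ≈ 49.290 × 1.0528 ≈ 51.893 mcg/mL.

51.9 mcg/mL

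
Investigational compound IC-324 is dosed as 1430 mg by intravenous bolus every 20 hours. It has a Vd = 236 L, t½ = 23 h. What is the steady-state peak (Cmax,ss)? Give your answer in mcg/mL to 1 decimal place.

13.4 mcg/mL

k = ln2/t½ = ln2/23 ≈ 0.030137 h⁻¹; fraction remaining f = e^(−kτ) = e^(−0.030137×20) ≈ 0.5473.
At steady state, accumulation factor R = 1/(1 − e^(−kτ)) ≈ 2.2090.
Each bolus raises the concentration by D/Vd = 1430/236 ≈ 6.059 mcg/mL.
Steady-state peak Cmax,ss = C₀·R ≈ 6.059 × 2.2090 ≈ 13.384 mcg/mL.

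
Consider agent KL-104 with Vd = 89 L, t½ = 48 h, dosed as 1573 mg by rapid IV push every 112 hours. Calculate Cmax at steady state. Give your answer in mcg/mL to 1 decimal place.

k = ln2/t½ = ln2/48 ≈ 0.014441 h⁻¹; fraction remaining f = e^(−kτ) = e^(−0.014441×112) ≈ 0.1984.
At steady state, accumulation factor R = 1/(1 − e^(−kτ)) ≈ 1.2475.
Single-dose peak C₀ = D/Vd = 1573/89 ≈ 17.674 mcg/mL.
Steady-state peak Cmax,ss = C₀·R ≈ 17.674 × 1.2475 ≈ 22.048 mcg/mL.

22.0 mcg/mL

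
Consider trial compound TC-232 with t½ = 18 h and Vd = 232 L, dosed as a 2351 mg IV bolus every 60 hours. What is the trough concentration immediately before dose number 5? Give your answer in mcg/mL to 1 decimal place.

1.1 mcg/mL

f = (1/2)^(τ/t½) = (1/2)^(60/18) ≈ 0.0992.
C₀ = D/Vd = 2351/232 ≈ 10.134 mcg/mL.
Before the 5th dose, 4 doses have been given. Superposition: Cmin = C₀·(f + f² + … + f^4).
≈ 10.134 × (0.0992 + 0.0098 + 0.0010 + 0.0001) ≈ 10.134 × 0.1101 ≈ 1.116 mcg/mL.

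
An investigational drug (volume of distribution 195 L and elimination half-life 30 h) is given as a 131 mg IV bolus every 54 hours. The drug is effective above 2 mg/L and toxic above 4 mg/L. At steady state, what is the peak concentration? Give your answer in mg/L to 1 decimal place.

0.9 mg/L

k = ln2/t½ = ln2/30 ≈ 0.023105 h⁻¹; fraction remaining f = e^(−kτ) = e^(−0.023105×54) ≈ 0.2872.
Accumulation ratio R = 1/(1 − f) ≈ 1/0.7128 ≈ 1.4029.
Single-dose peak C₀ = D/Vd = 131/195 ≈ 0.672 mg/L.
Steady-state peak Cmax,ss = C₀·R ≈ 0.672 × 1.4029 ≈ 0.943 mg/L.
Peak 0.9 mg/L vs MTC 4 mg/L: below toxic threshold.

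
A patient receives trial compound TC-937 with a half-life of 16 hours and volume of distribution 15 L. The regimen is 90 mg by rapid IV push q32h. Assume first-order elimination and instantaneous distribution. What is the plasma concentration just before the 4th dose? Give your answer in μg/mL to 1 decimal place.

f = (1/2)^(τ/t½) = (1/2)^(32/16) ≈ 0.2500.
C₀ = D/Vd = 90/15 ≈ 6.000 μg/mL.
Before the 4th dose, 3 doses have been given. Superposition: Cmin = C₀·(f + f² + … + f^3).
≈ 6.000 × (0.2500 + 0.0625 + 0.0156) ≈ 6.000 × 0.3281 ≈ 1.969 μg/mL.

2.0 μg/mL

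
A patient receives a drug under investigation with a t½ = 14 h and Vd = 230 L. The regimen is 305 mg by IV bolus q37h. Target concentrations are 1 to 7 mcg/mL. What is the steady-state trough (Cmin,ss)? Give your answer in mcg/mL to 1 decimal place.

Over one 37-h interval, 37/14 ≈ 2.6429 half-lives elapse, leaving f ≈ 0.1601 of each dose.
Accumulation ratio R = 1/(1 − f) ≈ 1/0.8399 ≈ 1.1906.
Each bolus raises the concentration by D/Vd = 305/230 ≈ 1.326 mcg/mL.
Cmax,ss = C₀/(1 − f) ≈ 1.326/0.8399 ≈ 1.579 mcg/mL.
One interval later, Cmin,ss = Cmax,ss·e^(−kτ) ≈ 1.579 × 0.1601 ≈ 0.253 mcg/mL.
Trough 0.3 mcg/mL vs MEC 1 mcg/mL: subtherapeutic.

0.3 mcg/mL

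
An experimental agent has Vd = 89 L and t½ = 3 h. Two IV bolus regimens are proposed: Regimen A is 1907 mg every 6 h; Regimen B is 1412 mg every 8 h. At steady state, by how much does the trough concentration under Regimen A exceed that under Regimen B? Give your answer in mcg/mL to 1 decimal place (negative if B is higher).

4.2 mcg/mL

Regimen A: f = (1/2)^(6/3) ≈ 0.2500; Cmin,ss = (1907/89)·f/(1−f) ≈ 7.142 mcg/mL.
Regimen B: f = (1/2)^(8/3) ≈ 0.1575; Cmin,ss = (1412/89)·f/(1−f) ≈ 2.966 mcg/mL.
Difference ≈ 7.142 − 2.966 ≈ 4.176 mcg/mL.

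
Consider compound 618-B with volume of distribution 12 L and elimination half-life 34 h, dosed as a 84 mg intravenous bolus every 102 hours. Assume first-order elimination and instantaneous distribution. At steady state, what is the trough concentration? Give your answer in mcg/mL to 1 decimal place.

τ = 102 h = 3 half-lives, so f = (1/2)^3 = 0.125.
At steady state, R = 1/(1 − 0.125) = 8/7.
Single-dose peak C₀ = D/Vd = 84/12 = 7 mcg/mL.
Steady-state peak Cmax,ss = C₀·R = 7 × 8/7 ≈ 8.000 mcg/mL.
Steady-state trough Cmin,ss = Cmax,ss·f ≈ 8.000 × 0.125 ≈ 1.000 mcg/mL.

1.0 mcg/mL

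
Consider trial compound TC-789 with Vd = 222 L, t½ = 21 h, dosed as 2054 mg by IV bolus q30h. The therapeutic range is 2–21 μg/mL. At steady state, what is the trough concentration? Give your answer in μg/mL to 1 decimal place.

k = ln2/t½ = ln2/21 ≈ 0.033007 h⁻¹; fraction remaining f = e^(−kτ) = e^(−0.033007×30) ≈ 0.3715.
Each bolus raises the concentration by D/Vd = 2054/222 ≈ 9.252 μg/mL.
Steady-state trough Cmin,ss = C₀·f/(1−f) ≈ 9.252 × 0.3715/0.6285 ≈ 5.469 μg/mL.
Trough 5.5 μg/mL vs MEC 2 μg/mL: adequate.

5.5 μg/mL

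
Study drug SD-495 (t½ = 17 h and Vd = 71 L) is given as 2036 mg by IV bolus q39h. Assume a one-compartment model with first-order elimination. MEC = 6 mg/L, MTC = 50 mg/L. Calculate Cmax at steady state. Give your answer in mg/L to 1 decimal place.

36.0 mg/L

τ/t½ = 39/17 ≈ 2.2941, so fraction remaining f = (1/2)^(39/17) ≈ 0.2039.
At steady state, accumulation factor R = 1/(1 − e^(−kτ)) ≈ 1.2561.
Single-dose peak C₀ = D/Vd = 2036/71 ≈ 28.676 mg/L.
Steady-state peak Cmax,ss = C₀·R ≈ 28.676 × 1.2561 ≈ 36.020 mg/L.
Peak 36.0 mg/L vs MTC 50 mg/L: below toxic threshold.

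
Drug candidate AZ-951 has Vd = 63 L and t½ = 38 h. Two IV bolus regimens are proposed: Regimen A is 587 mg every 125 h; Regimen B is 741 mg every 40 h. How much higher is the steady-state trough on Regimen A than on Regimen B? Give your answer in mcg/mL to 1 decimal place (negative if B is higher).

-9.9 mcg/mL

Regimen A: f = (1/2)^(125/38) ≈ 0.1023; Cmin,ss = (587/63)·f/(1−f) ≈ 1.062 mcg/mL.
Regimen B: f = (1/2)^(40/38) ≈ 0.4821; Cmin,ss = (741/63)·f/(1−f) ≈ 10.949 mcg/mL.
Difference ≈ 1.062 − 10.949 ≈ -9.887 mcg/mL.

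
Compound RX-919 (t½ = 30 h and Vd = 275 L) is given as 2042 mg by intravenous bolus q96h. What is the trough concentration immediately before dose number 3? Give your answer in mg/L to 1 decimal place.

0.9 mg/L

f = (1/2)^(τ/t½) = (1/2)^(96/30) ≈ 0.1088.
C₀ = D/Vd = 2042/275 ≈ 7.425 mg/L.
Before the 3rd dose, 2 doses have been given. Superposition: Cmin = C₀·(f + f²).
≈ 7.425 × (0.1088 + 0.0118) ≈ 7.425 × 0.1206 ≈ 0.895 mg/L.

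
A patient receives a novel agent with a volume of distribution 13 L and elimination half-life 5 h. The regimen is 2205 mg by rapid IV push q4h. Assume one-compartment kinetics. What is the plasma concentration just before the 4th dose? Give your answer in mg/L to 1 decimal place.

185.5 mg/L

f = (1/2)^(τ/t½) = (1/2)^(4/5) ≈ 0.5743.
C₀ = D/Vd = 2205/13 ≈ 169.615 mg/L.
Before the 4th dose, 3 doses have been given. Superposition: Cmin = C₀·(f + f² + … + f^3).
≈ 169.615 × (0.5743 + 0.3298 + 0.1894) ≈ 169.615 × 1.0935 ≈ 185.474 mg/L.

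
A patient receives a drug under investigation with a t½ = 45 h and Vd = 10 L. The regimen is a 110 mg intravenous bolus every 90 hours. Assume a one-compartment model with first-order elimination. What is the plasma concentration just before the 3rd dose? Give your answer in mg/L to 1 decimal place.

3.4 mg/L

f = (1/2)^(τ/t½) = (1/2)^(90/45) ≈ 0.2500.
C₀ = D/Vd = 110/10 ≈ 11.000 mg/L.
Before the 3rd dose, 2 doses have been given. Superposition: Cmin = C₀·(f + f²).
≈ 11.000 × (0.2500 + 0.0625) ≈ 11.000 × 0.3125 ≈ 3.438 mg/L.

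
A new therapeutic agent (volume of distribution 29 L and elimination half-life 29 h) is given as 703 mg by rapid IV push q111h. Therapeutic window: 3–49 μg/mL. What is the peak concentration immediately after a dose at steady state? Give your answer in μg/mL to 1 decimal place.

26.1 μg/mL

Over one 111-h interval, 111/29 ≈ 3.8276 half-lives elapse, leaving f ≈ 0.0704 of each dose.
Accumulation ratio R = 1/(1 − f) ≈ 1/0.9296 ≈ 1.0757.
Each bolus raises the concentration by D/Vd = 703/29 ≈ 24.241 μg/mL.
Steady-state peak Cmax,ss = C₀·R ≈ 24.241 × 1.0757 ≈ 26.076 μg/mL.
Peak 26.1 μg/mL vs MTC 49 μg/mL: below toxic threshold.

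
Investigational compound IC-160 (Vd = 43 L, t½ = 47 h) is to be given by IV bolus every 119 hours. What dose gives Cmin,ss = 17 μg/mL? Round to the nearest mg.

τ/t½ = 119/47 ≈ 2.5319, so f = (1/2)^(119/47) ≈ 0.172909.
Cmin,ss = (D/Vd)·f/(1−f), so D = Cmin,ss·Vd·(1−f)/f.
D = 17 × 43 × (1−f)/f ≈ 17 × 43 × 4.78339 ≈ 3496.66 mg.

3497 mg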